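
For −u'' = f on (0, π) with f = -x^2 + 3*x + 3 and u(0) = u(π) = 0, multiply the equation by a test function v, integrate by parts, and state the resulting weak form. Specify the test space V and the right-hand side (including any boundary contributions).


V = H^1_0(0, π) (so v(0) = v(π) = 0); weak form: ∫_0^π u'v' dx = ∫_0^π (-x^2 + 3*x + 3) v dx for all v ∈ V.

Multiply both sides by a test function v and integrate from 0 to π:
  ∫_0^π −u''(x) v(x) dx = ∫_0^π f(x) v(x) dx.
Integrate the LHS by parts once:
  ∫_0^π −u'' v dx = −[u'(x) v(x)]_0^π + ∫_0^π u'(x) v'(x) dx.
Thus ∫_0^π u'(x) v'(x) dx = ∫_0^π f(x) v(x) dx + [u'(x) v(x)]_0^π.
Choose V so that boundary terms are either known or forced to vanish.
u is Dirichlet: u(0) = u(π) = 0. Let V = H^1_0(0, π); then v(0) = v(π) = 0, and [u' v]_0^π = 0.
Weak formulation: find u (satisfying any essential BC) such that ∫_0^π u'(x) v'(x) dx = ∫_0^π f v dx for all v ∈ V.
Substituting f(x) = -x^2 + 3*x + 3, the right-hand side is ∫_0^π (-x^2 + 3*x + 3) v dx.


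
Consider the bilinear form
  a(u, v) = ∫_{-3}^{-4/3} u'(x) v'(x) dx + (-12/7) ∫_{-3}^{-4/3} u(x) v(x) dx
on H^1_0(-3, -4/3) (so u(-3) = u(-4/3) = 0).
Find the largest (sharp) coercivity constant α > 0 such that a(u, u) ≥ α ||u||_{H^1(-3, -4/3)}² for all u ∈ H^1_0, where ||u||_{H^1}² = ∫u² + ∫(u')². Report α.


α = 3*(-100 + 21*π^2)/(7*(25 + 9*π^2))

Coercivity of a(·,·) on H^1_0(-3, -4/3) means a(u, u) ≥ α ||u||_{H^1}² for every u ∈ H^1_0.
The interval has length L = 5/3, and Poincaré/coercivity depend only on L. Here a(u, u) = ∫(u')² + (-12/7)·∫u².
Here c = -12/7 < 0 with |c| < (π/L)² = 9*π^2/25, so coercivity still holds. The condition a(u,u) ≥ α||u||_{H^1}² reads (1−α)∫(u')² ≥ (α−c)∫u². Any admissible α is ≤ 1 (rapidly oscillating u have ∫u²/∫(u')² → 0), and α = 1 would force 0 ≥ (1−c)∫u², impossible since c < 1; so 1−α > 0. By the sharp Poincaré inequality on H^1_0 of an interval of length L, ∫(u')² ≥ (π/L)²∫u² with equality for the first sine mode sin(π(x−x₀)/L) (x₀ the left endpoint), so the inequality holds for all u iff (1−α)(π/L)² ≥ α − c, i.e. α ≤ ((π/L)² + c)/((π/L)² + 1) = (1 + c(L/π)²)/(1 + (L/π)²). (Direct route, valid since c ≤ 0: Poincaré gives c∫u² ≥ c(L/π)²∫(u')², so a(u,u) ≥ (1 + c(L/π)²)∫(u')², while ||u||_{H^1}² ≤ (1 + (L/π)²)∫(u')²; dividing yields the same α.) With (π/L)² = 9*π^2/25 and c = -12/7, the largest admissible constant is α = ((π/L)² + c)/((π/L)² + 1).
Simplifying, α = 3*(-100 + 21*π^2)/(7*(25 + 9*π^2)).


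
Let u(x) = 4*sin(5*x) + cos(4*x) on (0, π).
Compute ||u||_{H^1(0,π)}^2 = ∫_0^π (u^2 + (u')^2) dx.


||u||_{H^1(0,π)}^2 = 1360/9 + 433*π/2

u'(x) = -4*sin(4*x) + 20*cos(5*x).
Expand u² and (u')² and integrate term by term on (0, π), using: for integers n ≥ 1, ∫_0^π sin²(nx) dx = ∫_0^π cos²(nx) dx = π/2; for n ≠ n', ∫_0^π sin(nx)sin(n'x) dx = ∫_0^π cos(nx)cos(n'x) dx = 0; and by product-to-sum, ∫_0^π sin(nx)cos(n'x) dx = ½∫_0^π [sin((n+n')x) + sin((n−n')x)] dx, which is 0 when n+n' is even and 2n/(n²−n'²) when n+n' is odd (it need not vanish on (0, π)).
  u² squared terms: (4)²·∫sin(5x)² dx = 16·π/2 = 8*π;  (1)²·∫cos(4x)² dx = 1·π/2 = π/2.
  u² cross terms: 2·(4)·(1)·∫sin(5x)·cos(4x) dx = 8·(10/9) = 80/9.
  So ∫_0^π u² dx = 8*π + π/2 + 80/9 = 80/9 + 17*π/2.
  (u')² squared terms: (-4)²·∫sin(4x)² dx = 16·π/2 = 8*π;  (20)²·∫cos(5x)² dx = 400·π/2 = 200*π.
  (u')² cross terms: 2·(-4)·(20)·∫sin(4x)·cos(5x) dx = -160·(-8/9) = 1280/9.
  So ∫_0^π (u')² dx = 8*π + 200*π + 1280/9 = 1280/9 + 208*π.
||u||_{H^1}^2 = (80/9 + 17*π/2) + (1280/9 + 208*π) = 1360/9 + 433*π/2.


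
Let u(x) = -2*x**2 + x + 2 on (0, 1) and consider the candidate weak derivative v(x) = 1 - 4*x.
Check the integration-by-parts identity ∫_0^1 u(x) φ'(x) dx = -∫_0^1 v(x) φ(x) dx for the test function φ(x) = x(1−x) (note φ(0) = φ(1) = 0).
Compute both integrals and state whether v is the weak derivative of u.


LHS = 1/6, RHS = 1/6. Yes, v = u' weakly.

u(x) = -2*x**2 + x + 2, classical derivative u'(x) = 1 - 4*x.
φ(x) = x(1−x), so φ'(x) = 1 - 2*x.
Note φ(0) = φ(1) = 0, so the boundary term u·φ vanishes.
LHS = ∫_0^1 u(x) φ'(x) dx = ∫_0^1 (4*x^3 - 4*x^2 - 3*x + 2) dx. Term by term:
  ∫_0^1 4*x^3 dx = 1;  ∫_0^1 -4*x^2 dx = -4/3;  ∫_0^1 -3*x dx = -3/2;
  ∫_0^1 2 dx = 2.
Sum: 1 − 4/3 − 3/2 + 2 = 1/6.
So LHS = 1/6.
∫_0^1 v(x) φ(x) dx = ∫_0^1 (4*x^3 - 5*x^2 + x) dx. Term by term:
  ∫_0^1 4*x^3 dx = 1;  ∫_0^1 -5*x^2 dx = -5/3;  ∫_0^1 x dx = 1/2.
Sum: 1 − 5/3 + 1/2 = -1/6.
So RHS = -∫_0^1 v(x) φ(x) dx = 1/6.
LHS = RHS, so the identity holds for this test φ.
Moreover u is smooth here and v(x) = u'(x) = 1 - 4*x pointwise, so the identity holds for every test function. Hence v is the weak derivative of u.


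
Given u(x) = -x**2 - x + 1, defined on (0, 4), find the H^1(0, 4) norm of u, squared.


||u||_{H^1}^2 = 2104/5

The H^1 norm (squared) on an interval (0, L) is
  ||u||_{H^1}^2 = ∫_0^L u(x)^2 dx + ∫_0^L u'(x)^2 dx.
Compute u'(x) = -2*x - 1.
Then u(x)^2 = x**4 + 2*x**3 - x**2 - 2*x + 1 and u'(x)^2 = 4*x**2 + 4*x + 1.
Integrate each monomial from 0 to 4 using ∫_0^4 c·x^n dx = c·4^(n+1)/(n+1):
  ∫_0^4 u(x)^2 dx = ∫_0^4 (x^4 + 2*x^3 - x^2 - 2*x + 1) dx. Term by term:
    ∫_0^4 x^4 dx = 1024/5;  ∫_0^4 2*x^3 dx = 128;  ∫_0^4 -x^2 dx = -64/3;
    ∫_0^4 -2*x dx = -16;  ∫_0^4 1 dx = 4.
  Sum: 1024/5 + 128 − 64/3 − 16 + 4 = 4492/15.
  ∫_0^4 u'(x)^2 dx = ∫_0^4 (4*x^2 + 4*x + 1) dx. Term by term:
    ∫_0^4 4*x^2 dx = 256/3;  ∫_0^4 4*x dx = 32;  ∫_0^4 1 dx = 4.
  Sum: 256/3 + 32 + 4 = 364/3.
Adding: ||u||_{H^1}^2 = 4492/15 + 364/3 = 2104/5.


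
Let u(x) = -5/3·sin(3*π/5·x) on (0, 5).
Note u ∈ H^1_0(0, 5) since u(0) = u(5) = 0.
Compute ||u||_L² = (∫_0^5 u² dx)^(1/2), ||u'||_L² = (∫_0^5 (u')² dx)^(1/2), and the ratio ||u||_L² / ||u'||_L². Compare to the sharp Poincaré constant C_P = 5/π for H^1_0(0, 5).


||u||_L² / ||u'||_L² = 5/(3*π) < C_P = 5/π.

u(x) = -5/3·sin(3*π/5·x), so u'(x) = -π*cos(3*π*x/5).
Writing u(x) = A·sin(kπx/L) with A = -5/3 and k = 3, use ∫_0^L sin²(kπx/L) dx = L/2 and ∫_0^L cos²(kπx/L) dx = L/2.
u² = 25/9·sin²(3*π/5·x) and (u')² = π^2·cos²(3*π/5·x), and each of sin², cos² integrates to L/2 = 5/2 over (0, 5).
∫_0^5 u² dx = 125/18, so ||u||_L² = 5*sqrt(10)/6.
∫_0^5 (u')² dx = 5*π^2/2, so ||u'||_L² = sqrt(10)*π/2.
Ratio ||u||_L² / ||u'||_L² = 5/(3*π).
Sharp Poincaré constant on H^1_0(0, 5) is C_P = L/π = 5/π, achieved by sin(π/5·x).
This is the k = 3 harmonic; the ratio L/(kπ) is strictly less than C_P = L/π, consistent with the sharp inequality ||u||_L² ≤ C_P ||u'||_L².


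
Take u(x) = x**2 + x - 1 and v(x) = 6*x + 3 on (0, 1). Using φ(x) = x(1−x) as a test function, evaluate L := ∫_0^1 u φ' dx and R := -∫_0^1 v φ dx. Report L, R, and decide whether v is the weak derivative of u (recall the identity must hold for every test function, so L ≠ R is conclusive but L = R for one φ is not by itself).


LHS = -1/3, RHS = -1. No, v is not the weak derivative of u.

u(x) = x**2 + x - 1, classical derivative u'(x) = 2*x + 1.
φ(x) = x(1−x), so φ'(x) = 1 - 2*x.
Note φ(0) = φ(1) = 0, so the boundary term u·φ vanishes.
LHS = ∫_0^1 u(x) φ'(x) dx = ∫_0^1 (-2*x^3 - x^2 + 3*x - 1) dx. Term by term:
  ∫_0^1 -2*x^3 dx = -1/2;  ∫_0^1 -x^2 dx = -1/3;  ∫_0^1 3*x dx = 3/2;
  ∫_0^1 -1 dx = -1.
Sum: -1/2 − 1/3 + 3/2 − 1 = -1/3.
So LHS = -1/3.
∫_0^1 v(x) φ(x) dx = ∫_0^1 (-6*x^3 + 3*x^2 + 3*x) dx. Term by term:
  ∫_0^1 -6*x^3 dx = -3/2;  ∫_0^1 3*x^2 dx = 1;  ∫_0^1 3*x dx = 3/2.
Sum: -3/2 + 1 + 3/2 = 1.
So RHS = -∫_0^1 v(x) φ(x) dx = -1.
LHS − RHS = 2/3 ≠ 0, so the identity fails.
(For a valid weak derivative the identity must hold for EVERY test function, in particular this one. The failure shows v is NOT the weak derivative of u.)
Correct weak derivative would be u'(x) = 2*x + 1.


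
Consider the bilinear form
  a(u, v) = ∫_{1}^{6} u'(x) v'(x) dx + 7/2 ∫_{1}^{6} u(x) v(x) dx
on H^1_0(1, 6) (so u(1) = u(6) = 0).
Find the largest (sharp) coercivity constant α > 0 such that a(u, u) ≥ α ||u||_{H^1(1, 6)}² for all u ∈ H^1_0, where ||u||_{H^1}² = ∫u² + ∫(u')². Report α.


α = 1

Coercivity of a(·,·) on H^1_0(1, 6) means a(u, u) ≥ α ||u||_{H^1}² for every u ∈ H^1_0.
The interval has length L = 5, and Poincaré/coercivity depend only on L. Here a(u, u) = ∫(u')² + (7/2)·∫u².
Here c = 7/2 ≥ 1, so a(u,u) = ∫(u')² + c∫u² ≥ ∫(u')² + ∫u² = ||u||_{H^1}², i.e. α = 1 works. No larger α is possible: a(u,u) ≥ α||u||_{H^1}² means (1−α)∫(u')² ≥ (α−c)∫u², and for the modes u_n = sin(nπ(x−x₀)/L) (x₀ the left endpoint) one has ∫u_n²/∫(u_n')² = (L/(nπ))² → 0, so a(u_n,u_n)/||u_n||_{H^1}² → 1. Hence the optimal constant is α = 1.
Therefore α = 1.


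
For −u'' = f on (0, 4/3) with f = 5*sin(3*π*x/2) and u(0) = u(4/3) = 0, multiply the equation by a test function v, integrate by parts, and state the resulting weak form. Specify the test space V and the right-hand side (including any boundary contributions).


V = H^1_0(0, 4/3) (so v(0) = v(4/3) = 0); weak form: ∫_0^4/3 u'v' dx = ∫_0^4/3 (5*sin(3*π*x/2)) v dx for all v ∈ V.

Multiply both sides by a test function v and integrate from 0 to 4/3:
  ∫_0^4/3 −u''(x) v(x) dx = ∫_0^4/3 f(x) v(x) dx.
Integrate the LHS by parts once:
  ∫_0^4/3 −u'' v dx = −[u'(x) v(x)]_0^4/3 + ∫_0^4/3 u'(x) v'(x) dx.
Thus ∫_0^4/3 u'(x) v'(x) dx = ∫_0^4/3 f(x) v(x) dx + [u'(x) v(x)]_0^4/3.
Choose V so that boundary terms are either known or forced to vanish.
u is Dirichlet: u(0) = u(4/3) = 0. Let V = H^1_0(0, 4/3); then v(0) = v(4/3) = 0, and [u' v]_0^4/3 = 0.
Weak formulation: find u (satisfying any essential BC) such that ∫_0^4/3 u'(x) v'(x) dx = ∫_0^4/3 f v dx for all v ∈ V.
Substituting f(x) = 5*sin(3*π*x/2), the right-hand side is ∫_0^4/3 (5*sin(3*π*x/2)) v dx.


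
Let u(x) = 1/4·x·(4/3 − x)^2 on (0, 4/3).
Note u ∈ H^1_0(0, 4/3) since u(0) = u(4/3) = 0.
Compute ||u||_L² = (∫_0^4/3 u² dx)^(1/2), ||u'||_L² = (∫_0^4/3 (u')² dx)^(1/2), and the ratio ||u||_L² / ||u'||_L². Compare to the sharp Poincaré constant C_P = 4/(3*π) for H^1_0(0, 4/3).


||u||_L² / ||u'||_L² = 2*sqrt(14)/21 < C_P = 4/(3*π).

u(x) = 1/4·x·(4/3 − x)^2, so u'(x) = (3*x - 4)*(9*x - 4)/36.
u(x) = 1/4·x·(4/3 − x)^2 vanishes at x = 0 and x = 4/3, so u ∈ H^1_0(0, 4/3). Differentiate via the product rule and integrate the resulting polynomials term by term.
  ∫_0^4/3 u² dx = ∫_0^4/3 (x^6/16 - x^5/3 + 2*x^4/3 - 16*x^3/27 + 16*x^2/81) dx. Term by term:
    ∫_0^4/3 x^6/16 dx = 1024/15309;  ∫_0^4/3 -x^5/3 dx = -2048/6561;  ∫_0^4/3 2*x^4/3 dx = 2048/3645;
    ∫_0^4/3 -16*x^3/27 dx = -1024/2187;  ∫_0^4/3 16*x^2/81 dx = 1024/6561.
  Sum: 1024/15309 − 2048/6561 + 2048/3645 − 1024/2187 + 1024/6561 = 1024/229635.
  ∫_0^4/3 (u')² dx = ∫_0^4/3 (9*x^4/16 - 2*x^3 + 22*x^2/9 - 32*x/27 + 16/81) dx. Term by term:
    ∫_0^4/3 9*x^4/16 dx = 64/135;  ∫_0^4/3 -2*x^3 dx = -128/81;  ∫_0^4/3 22*x^2/9 dx = 1408/729;
    ∫_0^4/3 -32*x/27 dx = -256/243;  ∫_0^4/3 16/81 dx = 64/243.
  Sum: 64/135 − 128/81 + 1408/729 − 256/243 + 64/243 = 128/3645.
∫_0^4/3 u² dx = 1024/229635, so ||u||_L² = 32*sqrt(35)/2835.
∫_0^4/3 (u')² dx = 128/3645, so ||u'||_L² = 8*sqrt(10)/135.
Ratio ||u||_L² / ||u'||_L² = 2*sqrt(14)/21.
Sharp Poincaré constant on H^1_0(0, 4/3) is C_P = L/π = 4/(3*π), achieved by sin(3*π/4·x).
A polynomial bump cannot attain the sharp Poincaré constant (only the first sine eigenfunction does), so the ratio is strictly less than C_P, consistent with ||u||_L² ≤ C_P ||u'||_L².


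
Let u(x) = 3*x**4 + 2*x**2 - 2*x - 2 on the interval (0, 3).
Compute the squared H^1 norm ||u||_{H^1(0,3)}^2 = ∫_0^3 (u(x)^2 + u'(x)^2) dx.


||u||_{H^1}^2 = 2457093/35

The H^1 norm (squared) on an interval (0, L) is
  ||u||_{H^1}^2 = ∫_0^L u(x)^2 dx + ∫_0^L u'(x)^2 dx.
Compute u'(x) = 12*x**3 + 4*x - 2.
Then u(x)^2 = 9*x**8 + 12*x**6 - 12*x**5 - 8*x**4 - 8*x**3 - 4*x**2 + 8*x + 4 and u'(x)^2 = 144*x**6 + 96*x**4 - 48*x**3 + 16*x**2 - 16*x + 4.
Integrate each monomial from 0 to 3 using ∫_0^3 c·x^n dx = c·3^(n+1)/(n+1):
  ∫_0^3 u(x)^2 dx = ∫_0^3 (9*x^8 + 12*x^6 - 12*x^5 - 8*x^4 - 8*x^3 - 4*x^2 + 8*x + 4) dx. Term by term:
    ∫_0^3 9*x^8 dx = 19683;  ∫_0^3 12*x^6 dx = 26244/7;  ∫_0^3 -12*x^5 dx = -1458;
    ∫_0^3 -8*x^4 dx = -1944/5;  ∫_0^3 -8*x^3 dx = -162;  ∫_0^3 -4*x^2 dx = -36;
    ∫_0^3 8*x dx = 36;  ∫_0^3 4 dx = 12.
  Sum: 19683 + 26244/7 − 1458 − 1944/5 − 162 − 36 + 36 + 12 = 750237/35.
  ∫_0^3 u'(x)^2 dx = ∫_0^3 (144*x^6 + 96*x^4 - 48*x^3 + 16*x^2 - 16*x + 4) dx. Term by term:
    ∫_0^3 144*x^6 dx = 314928/7;  ∫_0^3 96*x^4 dx = 23328/5;  ∫_0^3 -48*x^3 dx = -972;
    ∫_0^3 16*x^2 dx = 144;  ∫_0^3 -16*x dx = -72;  ∫_0^3 4 dx = 12.
  Sum: 314928/7 + 23328/5 − 972 + 144 − 72 + 12 = 1706856/35.
Adding: ||u||_{H^1}^2 = 750237/35 + 1706856/35 = 2457093/35.


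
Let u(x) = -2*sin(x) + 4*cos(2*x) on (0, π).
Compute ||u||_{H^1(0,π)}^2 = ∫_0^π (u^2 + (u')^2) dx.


||u||_{H^1(0,π)}^2 = 160/3 + 44*π

u'(x) = -8*sin(2*x) - 2*cos(x).
Expand u² and (u')² and integrate term by term on (0, π), using: for integers n ≥ 1, ∫_0^π sin²(nx) dx = ∫_0^π cos²(nx) dx = π/2; for n ≠ n', ∫_0^π sin(nx)sin(n'x) dx = ∫_0^π cos(nx)cos(n'x) dx = 0; and by product-to-sum, ∫_0^π sin(nx)cos(n'x) dx = ½∫_0^π [sin((n+n')x) + sin((n−n')x)] dx, which is 0 when n+n' is even and 2n/(n²−n'²) when n+n' is odd (it need not vanish on (0, π)).
  u² squared terms: (-2)²·∫sin(x)² dx = 4·π/2 = 2*π;  (4)²·∫cos(2x)² dx = 16·π/2 = 8*π.
  u² cross terms: 2·(-2)·(4)·∫sin(x)·cos(2x) dx = -16·(-2/3) = 32/3.
  So ∫_0^π u² dx = 2*π + 8*π + 32/3 = 32/3 + 10*π.
  (u')² squared terms: (-8)²·∫sin(2x)² dx = 64·π/2 = 32*π;  (-2)²·∫cos(x)² dx = 4·π/2 = 2*π.
  (u')² cross terms: 2·(-8)·(-2)·∫sin(2x)·cos(x) dx = 32·(4/3) = 128/3.
  So ∫_0^π (u')² dx = 32*π + 2*π + 128/3 = 128/3 + 34*π.
||u||_{H^1}^2 = (32/3 + 10*π) + (128/3 + 34*π) = 160/3 + 44*π.


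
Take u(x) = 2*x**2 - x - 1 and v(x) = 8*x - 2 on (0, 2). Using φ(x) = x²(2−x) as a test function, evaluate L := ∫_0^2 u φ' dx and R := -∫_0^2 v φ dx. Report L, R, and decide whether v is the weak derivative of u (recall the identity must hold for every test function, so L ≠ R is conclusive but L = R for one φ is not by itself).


LHS = -76/15, RHS = -152/15. No, v is not the weak derivative of u.

u(x) = 2*x**2 - x - 1, classical derivative u'(x) = 4*x - 1.
φ(x) = x²(2−x), so φ'(x) = x*(4 - 3*x).
Note φ(0) = φ(2) = 0, so the boundary term u·φ vanishes.
LHS = ∫_0^2 u(x) φ'(x) dx = ∫_0^2 (-6*x^4 + 11*x^3 - x^2 - 4*x) dx. Term by term:
  ∫_0^2 -6*x^4 dx = -192/5;  ∫_0^2 11*x^3 dx = 44;  ∫_0^2 -x^2 dx = -8/3;
  ∫_0^2 -4*x dx = -8.
Sum: -192/5 + 44 − 8/3 − 8 = -76/15.
So LHS = -76/15.
∫_0^2 v(x) φ(x) dx = ∫_0^2 (-8*x^4 + 18*x^3 - 4*x^2) dx. Term by term:
  ∫_0^2 -8*x^4 dx = -256/5;  ∫_0^2 18*x^3 dx = 72;  ∫_0^2 -4*x^2 dx = -32/3.
Sum: -256/5 + 72 − 32/3 = 152/15.
So RHS = -∫_0^2 v(x) φ(x) dx = -152/15.
LHS − RHS = 76/15 ≠ 0, so the identity fails.
(For a valid weak derivative the identity must hold for EVERY test function, in particular this one. The failure shows v is NOT the weak derivative of u.)
Correct weak derivative would be u'(x) = 4*x - 1.


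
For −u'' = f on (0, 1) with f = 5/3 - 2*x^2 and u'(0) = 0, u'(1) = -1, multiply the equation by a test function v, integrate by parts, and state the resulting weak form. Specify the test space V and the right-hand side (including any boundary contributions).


V = H^1(0, 1) (v unrestricted at boundary; u is determined up to an additive constant); weak form: ∫_0^1 u'v' dx = ∫_0^1 (5/3 - 2*x^2) v dx − v(1) for all v ∈ V.

Multiply both sides by a test function v and integrate from 0 to 1:
  ∫_0^1 −u''(x) v(x) dx = ∫_0^1 f(x) v(x) dx.
Integrate the LHS by parts once:
  ∫_0^1 −u'' v dx = −[u'(x) v(x)]_0^1 + ∫_0^1 u'(x) v'(x) dx.
Thus ∫_0^1 u'(x) v'(x) dx = ∫_0^1 f(x) v(x) dx + [u'(x) v(x)]_0^1.
Choose V so that boundary terms are either known or forced to vanish.
u has inhomogeneous Neumann u'(0) = 0, u'(1) = -1. [u' v]_0^1 = (-1)·v(1) − (0)·v(0) = − v(1). Take V = H^1(0, 1); boundary term becomes part of RHS.
Weak formulation: find u (satisfying any essential BC) such that ∫_0^1 u'(x) v'(x) dx = ∫_0^1 f v dx − v(1) for all v ∈ V (Neumann data are natural BCs: they enter the RHS as boundary terms).
Substituting f(x) = 5/3 - 2*x^2, the right-hand side is ∫_0^1 (5/3 - 2*x^2) v dx − v(1).
Compatibility check (pure Neumann): taking v ≡ 1 ∈ V gives 0 = ∫_0^1 f dx + (-1) − (0), i.e. ∫_0^1 f dx must equal u'(0) − u'(1) = 1. Indeed ∫_0^1 (5/3 - 2*x^2) dx = 1, so the data are compatible. The solution is then unique only up to an additive constant (fix it e.g. by requiring ∫_0^1 u dx = 0).


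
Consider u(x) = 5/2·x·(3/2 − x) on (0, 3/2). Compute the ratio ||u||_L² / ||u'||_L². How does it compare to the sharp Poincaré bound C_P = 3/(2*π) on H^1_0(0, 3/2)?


||u||_L² / ||u'||_L² = 3*sqrt(10)/20 < C_P = 3/(2*π).

u(x) = 5/2·x·(3/2 − x), so u'(x) = 15/4 - 5*x.
u(x) = 5/2·x·(3/2 − x) vanishes at x = 0 and x = 3/2, so u ∈ H^1_0(0, 3/2). Differentiate via the product rule and integrate the resulting polynomials term by term.
  ∫_0^3/2 u² dx = ∫_0^3/2 (25*x^4/4 - 75*x^3/4 + 225*x^2/16) dx. Term by term:
    ∫_0^3/2 25*x^4/4 dx = 1215/128;  ∫_0^3/2 -75*x^3/4 dx = -6075/256;  ∫_0^3/2 225*x^2/16 dx = 2025/128.
  Sum: 1215/128 − 6075/256 + 2025/128 = 405/256.
  ∫_0^3/2 (u')² dx = ∫_0^3/2 (25*x^2 - 75*x/2 + 225/16) dx. Term by term:
    ∫_0^3/2 25*x^2 dx = 225/8;  ∫_0^3/2 -75*x/2 dx = -675/16;  ∫_0^3/2 225/16 dx = 675/32.
  Sum: 225/8 − 675/16 + 675/32 = 225/32.
∫_0^3/2 u² dx = 405/256, so ||u||_L² = 9*sqrt(5)/16.
∫_0^3/2 (u')² dx = 225/32, so ||u'||_L² = 15*sqrt(2)/8.
Ratio ||u||_L² / ||u'||_L² = 3*sqrt(10)/20.
Sharp Poincaré constant on H^1_0(0, 3/2) is C_P = L/π = 3/(2*π), achieved by sin(2*π/3·x).
A polynomial bump cannot attain the sharp Poincaré constant (only the first sine eigenfunction does), so the ratio is strictly less than C_P, consistent with ||u||_L² ≤ C_P ||u'||_L².


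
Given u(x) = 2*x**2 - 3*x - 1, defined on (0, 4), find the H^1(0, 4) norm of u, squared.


||u||_{H^1}^2 = 1976/5

The H^1 norm (squared) on an interval (0, L) is
  ||u||_{H^1}^2 = ∫_0^L u(x)^2 dx + ∫_0^L u'(x)^2 dx.
Compute u'(x) = 4*x - 3.
Then u(x)^2 = 4*x**4 - 12*x**3 + 5*x**2 + 6*x + 1 and u'(x)^2 = 16*x**2 - 24*x + 9.
Integrate each monomial from 0 to 4 using ∫_0^4 c·x^n dx = c·4^(n+1)/(n+1):
  ∫_0^4 u(x)^2 dx = ∫_0^4 (4*x^4 - 12*x^3 + 5*x^2 + 6*x + 1) dx. Term by term:
    ∫_0^4 4*x^4 dx = 4096/5;  ∫_0^4 -12*x^3 dx = -768;  ∫_0^4 5*x^2 dx = 320/3;
    ∫_0^4 6*x dx = 48;  ∫_0^4 1 dx = 4.
  Sum: 4096/5 − 768 + 320/3 + 48 + 4 = 3148/15.
  ∫_0^4 u'(x)^2 dx = ∫_0^4 (16*x^2 - 24*x + 9) dx. Term by term:
    ∫_0^4 16*x^2 dx = 1024/3;  ∫_0^4 -24*x dx = -192;  ∫_0^4 9 dx = 36.
  Sum: 1024/3 − 192 + 36 = 556/3.
Adding: ||u||_{H^1}^2 = 3148/15 + 556/3 = 1976/5.


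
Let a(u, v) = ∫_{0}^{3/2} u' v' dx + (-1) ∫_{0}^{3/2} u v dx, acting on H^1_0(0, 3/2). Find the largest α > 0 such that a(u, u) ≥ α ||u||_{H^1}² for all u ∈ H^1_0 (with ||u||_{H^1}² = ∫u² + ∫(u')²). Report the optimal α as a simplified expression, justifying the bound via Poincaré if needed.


α = (-9 + 4*π^2)/(9 + 4*π^2)

Coercivity of a(·,·) on H^1_0(0, 3/2) means a(u, u) ≥ α ||u||_{H^1}² for every u ∈ H^1_0.
The interval has length L = 3/2, and Poincaré/coercivity depend only on L. Here a(u, u) = ∫(u')² + (-1)·∫u².
Here c = -1 < 0 with |c| < (π/L)² = 4*π^2/9, so coercivity still holds. The condition a(u,u) ≥ α||u||_{H^1}² reads (1−α)∫(u')² ≥ (α−c)∫u². Any admissible α is ≤ 1 (rapidly oscillating u have ∫u²/∫(u')² → 0), and α = 1 would force 0 ≥ (1−c)∫u², impossible since c < 1; so 1−α > 0. By the sharp Poincaré inequality on H^1_0 of an interval of length L, ∫(u')² ≥ (π/L)²∫u² with equality for the first sine mode sin(π(x−x₀)/L) (x₀ the left endpoint), so the inequality holds for all u iff (1−α)(π/L)² ≥ α − c, i.e. α ≤ ((π/L)² + c)/((π/L)² + 1) = (1 + c(L/π)²)/(1 + (L/π)²). (Direct route, valid since c ≤ 0: Poincaré gives c∫u² ≥ c(L/π)²∫(u')², so a(u,u) ≥ (1 + c(L/π)²)∫(u')², while ||u||_{H^1}² ≤ (1 + (L/π)²)∫(u')²; dividing yields the same α.) With (π/L)² = 4*π^2/9 and c = -1, the largest admissible constant is α = ((π/L)² + c)/((π/L)² + 1).
Simplifying, α = (-9 + 4*π^2)/(9 + 4*π^2).


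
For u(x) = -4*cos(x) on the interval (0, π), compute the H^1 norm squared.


||u||_{H^1(0,π)}^2 = 16*π

u'(x) = 4*sin(x).
Expand u² and (u')² and integrate term by term on (0, π), using: for integers n ≥ 1, ∫_0^π sin²(nx) dx = ∫_0^π cos²(nx) dx = π/2; for n ≠ n', ∫_0^π sin(nx)sin(n'x) dx = ∫_0^π cos(nx)cos(n'x) dx = 0; and by product-to-sum, ∫_0^π sin(nx)cos(n'x) dx = ½∫_0^π [sin((n+n')x) + sin((n−n')x)] dx, which is 0 when n+n' is even and 2n/(n²−n'²) when n+n' is odd (it need not vanish on (0, π)).
  u² squared terms: (-4)²·∫cos(x)² dx = 16·π/2 = 8*π.
  So ∫_0^π u² dx = 8*π.
  (u')² squared terms: (4)²·∫sin(x)² dx = 16·π/2 = 8*π.
  So ∫_0^π (u')² dx = 8*π.
||u||_{H^1}^2 = (8*π) + (8*π) = 16*π.


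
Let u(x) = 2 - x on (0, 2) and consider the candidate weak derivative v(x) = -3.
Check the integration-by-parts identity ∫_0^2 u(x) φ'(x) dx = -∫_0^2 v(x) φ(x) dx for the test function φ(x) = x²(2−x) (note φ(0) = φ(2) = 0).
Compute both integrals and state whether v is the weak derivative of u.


LHS = 4/3, RHS = 4. No, v is not the weak derivative of u.

u(x) = 2 - x, classical derivative u'(x) = -1.
φ(x) = x²(2−x), so φ'(x) = x*(4 - 3*x).
Note φ(0) = φ(2) = 0, so the boundary term u·φ vanishes.
LHS = ∫_0^2 u(x) φ'(x) dx = ∫_0^2 (3*x^3 - 10*x^2 + 8*x) dx. Term by term:
  ∫_0^2 3*x^3 dx = 12;  ∫_0^2 -10*x^2 dx = -80/3;  ∫_0^2 8*x dx = 16.
Sum: 12 − 80/3 + 16 = 4/3.
So LHS = 4/3.
∫_0^2 v(x) φ(x) dx = ∫_0^2 (3*x^3 - 6*x^2) dx. Term by term:
  ∫_0^2 3*x^3 dx = 12;  ∫_0^2 -6*x^2 dx = -16.
Sum: 12 − 16 = -4.
So RHS = -∫_0^2 v(x) φ(x) dx = 4.
LHS − RHS = -8/3 ≠ 0, so the identity fails.
(For a valid weak derivative the identity must hold for EVERY test function, in particular this one. The failure shows v is NOT the weak derivative of u.)
Correct weak derivative would be u'(x) = -1.


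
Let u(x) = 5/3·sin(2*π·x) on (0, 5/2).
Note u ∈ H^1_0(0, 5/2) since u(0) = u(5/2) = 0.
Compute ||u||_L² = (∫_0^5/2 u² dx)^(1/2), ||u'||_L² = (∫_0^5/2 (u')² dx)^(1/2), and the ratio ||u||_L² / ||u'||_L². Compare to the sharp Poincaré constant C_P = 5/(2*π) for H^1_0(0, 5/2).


||u||_L² / ||u'||_L² = 1/(2*π) < C_P = 5/(2*π).

u(x) = 5/3·sin(2*π·x), so u'(x) = 10*π*cos(2*π*x)/3.
Writing u(x) = A·sin(kπx/L) with A = 5/3 and k = 5, use ∫_0^L sin²(kπx/L) dx = L/2 and ∫_0^L cos²(kπx/L) dx = L/2.
u² = 25/9·sin²(2*π·x) and (u')² = 100*π^2/9·cos²(2*π·x), and each of sin², cos² integrates to L/2 = 5/4 over (0, 5/2).
∫_0^5/2 u² dx = 125/36, so ||u||_L² = 5*sqrt(5)/6.
∫_0^5/2 (u')² dx = 125*π^2/9, so ||u'||_L² = 5*sqrt(5)*π/3.
Ratio ||u||_L² / ||u'||_L² = 1/(2*π).
Sharp Poincaré constant on H^1_0(0, 5/2) is C_P = L/π = 5/(2*π), achieved by sin(2*π/5·x).
This is the k = 5 harmonic; the ratio L/(kπ) is strictly less than C_P = L/π, consistent with the sharp inequality ||u||_L² ≤ C_P ||u'||_L².


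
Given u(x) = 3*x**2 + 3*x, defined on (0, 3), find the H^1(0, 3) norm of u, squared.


||u||_{H^1}^2 = 13959/10

The H^1 norm (squared) on an interval (0, L) is
  ||u||_{H^1}^2 = ∫_0^L u(x)^2 dx + ∫_0^L u'(x)^2 dx.
Compute u'(x) = 6*x + 3.
Then u(x)^2 = 9*x**4 + 18*x**3 + 9*x**2 and u'(x)^2 = 36*x**2 + 36*x + 9.
Integrate each monomial from 0 to 3 using ∫_0^3 c·x^n dx = c·3^(n+1)/(n+1):
  ∫_0^3 u(x)^2 dx = ∫_0^3 (9*x^4 + 18*x^3 + 9*x^2) dx. Term by term:
    ∫_0^3 9*x^4 dx = 2187/5;  ∫_0^3 18*x^3 dx = 729/2;  ∫_0^3 9*x^2 dx = 81.
  Sum: 2187/5 + 729/2 + 81 = 8829/10.
  ∫_0^3 u'(x)^2 dx = ∫_0^3 (36*x^2 + 36*x + 9) dx. Term by term:
    ∫_0^3 36*x^2 dx = 324;  ∫_0^3 36*x dx = 162;  ∫_0^3 9 dx = 27.
  Sum: 324 + 162 + 27 = 513.
Adding: ||u||_{H^1}^2 = 8829/10 + 513 = 13959/10.


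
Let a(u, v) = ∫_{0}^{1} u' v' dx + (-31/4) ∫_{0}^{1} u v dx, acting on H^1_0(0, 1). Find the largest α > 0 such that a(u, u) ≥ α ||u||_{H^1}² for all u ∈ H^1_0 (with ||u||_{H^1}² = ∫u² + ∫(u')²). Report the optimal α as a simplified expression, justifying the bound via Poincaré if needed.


α = (-31/4 + π^2)/(1 + π^2)

Coercivity of a(·,·) on H^1_0(0, 1) means a(u, u) ≥ α ||u||_{H^1}² for every u ∈ H^1_0.
The interval has length L = 1, and Poincaré/coercivity depend only on L. Here a(u, u) = ∫(u')² + (-31/4)·∫u².
Here c = -31/4 < 0 with |c| < (π/L)² = π^2, so coercivity still holds. The condition a(u,u) ≥ α||u||_{H^1}² reads (1−α)∫(u')² ≥ (α−c)∫u². Any admissible α is ≤ 1 (rapidly oscillating u have ∫u²/∫(u')² → 0), and α = 1 would force 0 ≥ (1−c)∫u², impossible since c < 1; so 1−α > 0. By the sharp Poincaré inequality on H^1_0 of an interval of length L, ∫(u')² ≥ (π/L)²∫u² with equality for the first sine mode sin(π(x−x₀)/L) (x₀ the left endpoint), so the inequality holds for all u iff (1−α)(π/L)² ≥ α − c, i.e. α ≤ ((π/L)² + c)/((π/L)² + 1) = (1 + c(L/π)²)/(1 + (L/π)²). (Direct route, valid since c ≤ 0: Poincaré gives c∫u² ≥ c(L/π)²∫(u')², so a(u,u) ≥ (1 + c(L/π)²)∫(u')², while ||u||_{H^1}² ≤ (1 + (L/π)²)∫(u')²; dividing yields the same α.) With (π/L)² = π^2 and c = -31/4, the largest admissible constant is α = ((π/L)² + c)/((π/L)² + 1).
Simplifying, α = (-31/4 + π^2)/(1 + π^2).


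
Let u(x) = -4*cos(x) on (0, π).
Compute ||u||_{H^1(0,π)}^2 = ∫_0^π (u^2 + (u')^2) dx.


||u||_{H^1(0,π)}^2 = 16*π

u'(x) = 4*sin(x).
Expand u² and (u')² and integrate term by term on (0, π), using: for integers n ≥ 1, ∫_0^π sin²(nx) dx = ∫_0^π cos²(nx) dx = π/2; for n ≠ n', ∫_0^π sin(nx)sin(n'x) dx = ∫_0^π cos(nx)cos(n'x) dx = 0; and by product-to-sum, ∫_0^π sin(nx)cos(n'x) dx = ½∫_0^π [sin((n+n')x) + sin((n−n')x)] dx, which is 0 when n+n' is even and 2n/(n²−n'²) when n+n' is odd (it need not vanish on (0, π)).
  u² squared terms: (-4)²·∫cos(x)² dx = 16·π/2 = 8*π.
  So ∫_0^π u² dx = 8*π.
  (u')² squared terms: (4)²·∫sin(x)² dx = 16·π/2 = 8*π.
  So ∫_0^π (u')² dx = 8*π.
||u||_{H^1}^2 = (8*π) + (8*π) = 16*π.


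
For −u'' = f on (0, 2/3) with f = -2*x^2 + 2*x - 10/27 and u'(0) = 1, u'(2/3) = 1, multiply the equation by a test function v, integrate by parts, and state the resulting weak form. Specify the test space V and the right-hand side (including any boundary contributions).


V = H^1(0, 2/3) (v unrestricted at boundary; u is determined up to an additive constant); weak form: ∫_0^2/3 u'v' dx = ∫_0^2/3 (-2*x^2 + 2*x - 10/27) v dx + v(2/3) − v(0) for all v ∈ V.

Multiply both sides by a test function v and integrate from 0 to 2/3:
  ∫_0^2/3 −u''(x) v(x) dx = ∫_0^2/3 f(x) v(x) dx.
Integrate the LHS by parts once:
  ∫_0^2/3 −u'' v dx = −[u'(x) v(x)]_0^2/3 + ∫_0^2/3 u'(x) v'(x) dx.
Thus ∫_0^2/3 u'(x) v'(x) dx = ∫_0^2/3 f(x) v(x) dx + [u'(x) v(x)]_0^2/3.
Choose V so that boundary terms are either known or forced to vanish.
u has inhomogeneous Neumann u'(0) = 1, u'(2/3) = 1. [u' v]_0^2/3 = (1)·v(2/3) − (1)·v(0) = v(2/3) − v(0). Take V = H^1(0, 2/3); boundary term becomes part of RHS.
Weak formulation: find u (satisfying any essential BC) such that ∫_0^2/3 u'(x) v'(x) dx = ∫_0^2/3 f v dx + v(2/3) − v(0) for all v ∈ V (Neumann data are natural BCs: they enter the RHS as boundary terms).
Substituting f(x) = -2*x^2 + 2*x - 10/27, the right-hand side is ∫_0^2/3 (-2*x^2 + 2*x - 10/27) v dx + v(2/3) − v(0).
Compatibility check (pure Neumann): taking v ≡ 1 ∈ V gives 0 = ∫_0^2/3 f dx + (1) − (1), i.e. ∫_0^2/3 f dx must equal u'(0) − u'(2/3) = 0. Indeed ∫_0^2/3 (-2*x^2 + 2*x - 10/27) dx = 0, so the data are compatible. The solution is then unique only up to an additive constant (fix it e.g. by requiring ∫_0^2/3 u dx = 0).


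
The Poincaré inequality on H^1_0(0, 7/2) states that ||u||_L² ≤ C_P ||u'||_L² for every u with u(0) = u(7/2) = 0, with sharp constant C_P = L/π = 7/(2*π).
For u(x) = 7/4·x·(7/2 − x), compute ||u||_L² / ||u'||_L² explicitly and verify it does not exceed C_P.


||u||_L² / ||u'||_L² = 7*sqrt(10)/20 < C_P = 7/(2*π).

u(x) = 7/4·x·(7/2 − x), so u'(x) = 49/8 - 7*x/2.
u(x) = 7/4·x·(7/2 − x) vanishes at x = 0 and x = 7/2, so u ∈ H^1_0(0, 7/2). Differentiate via the product rule and integrate the resulting polynomials term by term.
  ∫_0^7/2 u² dx = ∫_0^7/2 (49*x^4/16 - 343*x^3/16 + 2401*x^2/64) dx. Term by term:
    ∫_0^7/2 49*x^4/16 dx = 823543/2560;  ∫_0^7/2 -343*x^3/16 dx = -823543/1024;  ∫_0^7/2 2401*x^2/64 dx = 823543/1536.
  Sum: 823543/2560 − 823543/1024 + 823543/1536 = 823543/15360.
  ∫_0^7/2 (u')² dx = ∫_0^7/2 (49*x^2/4 - 343*x/8 + 2401/64) dx. Term by term:
    ∫_0^7/2 49*x^2/4 dx = 16807/96;  ∫_0^7/2 -343*x/8 dx = -16807/64;  ∫_0^7/2 2401/64 dx = 16807/128.
  Sum: 16807/96 − 16807/64 + 16807/128 = 16807/384.
∫_0^7/2 u² dx = 823543/15360, so ||u||_L² = 343*sqrt(105)/480.
∫_0^7/2 (u')² dx = 16807/384, so ||u'||_L² = 49*sqrt(42)/48.
Ratio ||u||_L² / ||u'||_L² = 7*sqrt(10)/20.
Sharp Poincaré constant on H^1_0(0, 7/2) is C_P = L/π = 7/(2*π), achieved by sin(2*π/7·x).
A polynomial bump cannot attain the sharp Poincaré constant (only the first sine eigenfunction does), so the ratio is strictly less than C_P, consistent with ||u||_L² ≤ C_P ||u'||_L².


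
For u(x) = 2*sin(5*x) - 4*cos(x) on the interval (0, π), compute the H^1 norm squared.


||u||_{H^1(0,π)}^2 = 68*π

u'(x) = 4*sin(x) + 10*cos(5*x).
Expand u² and (u')² and integrate term by term on (0, π), using: for integers n ≥ 1, ∫_0^π sin²(nx) dx = ∫_0^π cos²(nx) dx = π/2; for n ≠ n', ∫_0^π sin(nx)sin(n'x) dx = ∫_0^π cos(nx)cos(n'x) dx = 0; and by product-to-sum, ∫_0^π sin(nx)cos(n'x) dx = ½∫_0^π [sin((n+n')x) + sin((n−n')x)] dx, which is 0 when n+n' is even and 2n/(n²−n'²) when n+n' is odd (it need not vanish on (0, π)).
  u² squared terms: (-4)²·∫cos(x)² dx = 16·π/2 = 8*π;  (2)²·∫sin(5x)² dx = 4·π/2 = 2*π.
  u² cross terms: 2·(-4)·(2)·∫cos(x)·sin(5x) dx = -16·(0) = 0.
  So ∫_0^π u² dx = 8*π + 2*π + 0 = 10*π.
  (u')² squared terms: (4)²·∫sin(x)² dx = 16·π/2 = 8*π;  (10)²·∫cos(5x)² dx = 100·π/2 = 50*π.
  (u')² cross terms: 2·(4)·(10)·∫sin(x)·cos(5x) dx = 80·(0) = 0.
  So ∫_0^π (u')² dx = 8*π + 50*π + 0 = 58*π.
||u||_{H^1}^2 = (10*π) + (58*π) = 68*π.


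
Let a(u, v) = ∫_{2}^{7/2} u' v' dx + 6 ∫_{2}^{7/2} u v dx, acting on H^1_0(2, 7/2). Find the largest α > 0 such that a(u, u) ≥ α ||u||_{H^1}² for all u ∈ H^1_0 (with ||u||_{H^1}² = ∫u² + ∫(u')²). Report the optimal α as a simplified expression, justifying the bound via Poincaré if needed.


α = 1

Coercivity of a(·,·) on H^1_0(2, 7/2) means a(u, u) ≥ α ||u||_{H^1}² for every u ∈ H^1_0.
The interval has length L = 3/2, and Poincaré/coercivity depend only on L. Here a(u, u) = ∫(u')² + (6)·∫u².
Here c = 6 ≥ 1, so a(u,u) = ∫(u')² + c∫u² ≥ ∫(u')² + ∫u² = ||u||_{H^1}², i.e. α = 1 works. No larger α is possible: a(u,u) ≥ α||u||_{H^1}² means (1−α)∫(u')² ≥ (α−c)∫u², and for the modes u_n = sin(nπ(x−x₀)/L) (x₀ the left endpoint) one has ∫u_n²/∫(u_n')² = (L/(nπ))² → 0, so a(u_n,u_n)/||u_n||_{H^1}² → 1. Hence the optimal constant is α = 1.
Therefore α = 1.


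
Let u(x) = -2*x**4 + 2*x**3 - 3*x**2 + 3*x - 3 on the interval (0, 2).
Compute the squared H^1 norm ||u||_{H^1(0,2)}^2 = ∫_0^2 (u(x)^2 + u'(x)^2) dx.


||u||_{H^1}^2 = 50552/63

The H^1 norm (squared) on an interval (0, L) is
  ||u||_{H^1}^2 = ∫_0^L u(x)^2 dx + ∫_0^L u'(x)^2 dx.
Compute u'(x) = -8*x**3 + 6*x**2 - 6*x + 3.
Then u(x)^2 = 4*x**8 - 8*x**7 + 16*x**6 - 24*x**5 + 33*x**4 - 30*x**3 + 27*x**2 - 18*x + 9 and u'(x)^2 = 64*x**6 - 96*x**5 + 132*x**4 - 120*x**3 + 72*x**2 - 36*x + 9.
Integrate each monomial from 0 to 2 using ∫_0^2 c·x^n dx = c·2^(n+1)/(n+1):
  ∫_0^2 u(x)^2 dx = ∫_0^2 (4*x^8 - 8*x^7 + 16*x^6 - 24*x^5 + 33*x^4 - 30*x^3 + 27*x^2 - 18*x + 9) dx. Term by term:
    ∫_0^2 4*x^8 dx = 2048/9;  ∫_0^2 -8*x^7 dx = -256;  ∫_0^2 16*x^6 dx = 2048/7;
    ∫_0^2 -24*x^5 dx = -256;  ∫_0^2 33*x^4 dx = 1056/5;  ∫_0^2 -30*x^3 dx = -120;
    ∫_0^2 27*x^2 dx = 72;  ∫_0^2 -18*x dx = -36;  ∫_0^2 9 dx = 18.
  Sum: 2048/9 − 256 + 2048/7 − 256 + 1056/5 − 120 + 72 − 36 + 18 = 48298/315.
  ∫_0^2 u'(x)^2 dx = ∫_0^2 (64*x^6 - 96*x^5 + 132*x^4 - 120*x^3 + 72*x^2 - 36*x + 9) dx. Term by term:
    ∫_0^2 64*x^6 dx = 8192/7;  ∫_0^2 -96*x^5 dx = -1024;  ∫_0^2 132*x^4 dx = 4224/5;
    ∫_0^2 -120*x^3 dx = -480;  ∫_0^2 72*x^2 dx = 192;  ∫_0^2 -36*x dx = -72;
    ∫_0^2 9 dx = 18.
  Sum: 8192/7 − 1024 + 4224/5 − 480 + 192 − 72 + 18 = 22718/35.
Adding: ||u||_{H^1}^2 = 48298/315 + 22718/35 = 50552/63.


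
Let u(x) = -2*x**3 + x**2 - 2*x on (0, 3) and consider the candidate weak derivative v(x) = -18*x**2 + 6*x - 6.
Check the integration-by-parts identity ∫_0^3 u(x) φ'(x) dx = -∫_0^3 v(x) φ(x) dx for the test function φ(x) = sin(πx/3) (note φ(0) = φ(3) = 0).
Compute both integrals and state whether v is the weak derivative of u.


LHS = -648/π^3 + 156/π, RHS = -1944/π^3 + 468/π. No, v is not the weak derivative of u.

u(x) = -2*x**3 + x**2 - 2*x, classical derivative u'(x) = -6*x**2 + 2*x - 2.
φ(x) = sin(πx/3), so φ'(x) = π*cos(π*x/3)/3.
Note φ(0) = φ(3) = 0, so the boundary term u·φ vanishes.
LHS = ∫_0^3 u(x) φ'(x) dx = ∫_0^3 (-2*π*x^3*cos(π*x/3)/3 + π*x^2*cos(π*x/3)/3 - 2*π*x*cos(π*x/3)/3) dx. Term by term:
  ∫_0^3 -2*π*x*cos(π*x/3)/3 dx = 12/π;  ∫_0^3 -2*π*x^3*cos(π*x/3)/3 dx = -648/π^3 + 162/π;  ∫_0^3 π*x^2*cos(π*x/3)/3 dx = -18/π.
Sum: 12/π + -648/π^3 + 162/π − 18/π = -648/π^3 + 156/π.
So LHS = -648/π^3 + 156/π.
∫_0^3 v(x) φ(x) dx = ∫_0^3 (-18*x^2*sin(π*x/3) + 6*x*sin(π*x/3) - 6*sin(π*x/3)) dx. Term by term:
  ∫_0^3 -6*sin(π*x/3) dx = -36/π;  ∫_0^3 -18*x^2*sin(π*x/3) dx = -486/π + 1944/π^3;  ∫_0^3 6*x*sin(π*x/3) dx = 54/π.
Sum: -36/π + -486/π + 1944/π^3 + 54/π = -468/π + 1944/π^3.
So RHS = -∫_0^3 v(x) φ(x) dx = -1944/π^3 + 468/π.
LHS − RHS = -312/π + 1296/π^3 ≠ 0, so the identity fails.
(For a valid weak derivative the identity must hold for EVERY test function, in particular this one. The failure shows v is NOT the weak derivative of u.)
Correct weak derivative would be u'(x) = -6*x**2 + 2*x - 2.


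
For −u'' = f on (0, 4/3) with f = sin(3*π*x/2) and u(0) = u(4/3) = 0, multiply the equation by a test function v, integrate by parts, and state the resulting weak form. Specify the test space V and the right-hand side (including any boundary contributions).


V = H^1_0(0, 4/3) (so v(0) = v(4/3) = 0); weak form: ∫_0^4/3 u'v' dx = ∫_0^4/3 (sin(3*π*x/2)) v dx for all v ∈ V.

Multiply both sides by a test function v and integrate from 0 to 4/3:
  ∫_0^4/3 −u''(x) v(x) dx = ∫_0^4/3 f(x) v(x) dx.
Integrate the LHS by parts once:
  ∫_0^4/3 −u'' v dx = −[u'(x) v(x)]_0^4/3 + ∫_0^4/3 u'(x) v'(x) dx.
Thus ∫_0^4/3 u'(x) v'(x) dx = ∫_0^4/3 f(x) v(x) dx + [u'(x) v(x)]_0^4/3.
Choose V so that boundary terms are either known or forced to vanish.
u is Dirichlet: u(0) = u(4/3) = 0. Let V = H^1_0(0, 4/3); then v(0) = v(4/3) = 0, and [u' v]_0^4/3 = 0.
Weak formulation: find u (satisfying any essential BC) such that ∫_0^4/3 u'(x) v'(x) dx = ∫_0^4/3 f v dx for all v ∈ V.
Substituting f(x) = sin(3*π*x/2), the right-hand side is ∫_0^4/3 (sin(3*π*x/2)) v dx.


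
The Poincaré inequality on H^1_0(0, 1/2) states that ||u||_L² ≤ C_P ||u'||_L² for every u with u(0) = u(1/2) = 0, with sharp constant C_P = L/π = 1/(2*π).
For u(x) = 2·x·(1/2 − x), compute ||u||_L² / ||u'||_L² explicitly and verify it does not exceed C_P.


||u||_L² / ||u'||_L² = sqrt(10)/20 < C_P = 1/(2*π).

u(x) = 2·x·(1/2 − x), so u'(x) = 1 - 4*x.
u(x) = 2·x·(1/2 − x) vanishes at x = 0 and x = 1/2, so u ∈ H^1_0(0, 1/2). Differentiate via the product rule and integrate the resulting polynomials term by term.
  ∫_0^1/2 u² dx = ∫_0^1/2 (4*x^4 - 4*x^3 + x^2) dx. Term by term:
    ∫_0^1/2 4*x^4 dx = 1/40;  ∫_0^1/2 -4*x^3 dx = -1/16;  ∫_0^1/2 x^2 dx = 1/24.
  Sum: 1/40 − 1/16 + 1/24 = 1/240.
  ∫_0^1/2 (u')² dx = ∫_0^1/2 (16*x^2 - 8*x + 1) dx. Term by term:
    ∫_0^1/2 16*x^2 dx = 2/3;  ∫_0^1/2 -8*x dx = -1;  ∫_0^1/2 1 dx = 1/2.
  Sum: 2/3 − 1 + 1/2 = 1/6.
∫_0^1/2 u² dx = 1/240, so ||u||_L² = sqrt(15)/60.
∫_0^1/2 (u')² dx = 1/6, so ||u'||_L² = sqrt(6)/6.
Ratio ||u||_L² / ||u'||_L² = sqrt(10)/20.
Sharp Poincaré constant on H^1_0(0, 1/2) is C_P = L/π = 1/(2*π), achieved by sin(2*π·x).
A polynomial bump cannot attain the sharp Poincaré constant (only the first sine eigenfunction does), so the ratio is strictly less than C_P, consistent with ||u||_L² ≤ C_P ||u'||_L².


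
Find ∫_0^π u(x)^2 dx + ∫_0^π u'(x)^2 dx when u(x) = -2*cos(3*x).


||u||_{H^1(0,π)}^2 = 20*π

u'(x) = 6*sin(3*x).
Expand u² and (u')² and integrate term by term on (0, π), using: for integers n ≥ 1, ∫_0^π sin²(nx) dx = ∫_0^π cos²(nx) dx = π/2; for n ≠ n', ∫_0^π sin(nx)sin(n'x) dx = ∫_0^π cos(nx)cos(n'x) dx = 0; and by product-to-sum, ∫_0^π sin(nx)cos(n'x) dx = ½∫_0^π [sin((n+n')x) + sin((n−n')x)] dx, which is 0 when n+n' is even and 2n/(n²−n'²) when n+n' is odd (it need not vanish on (0, π)).
  u² squared terms: (-2)²·∫cos(3x)² dx = 4·π/2 = 2*π.
  So ∫_0^π u² dx = 2*π.
  (u')² squared terms: (6)²·∫sin(3x)² dx = 36·π/2 = 18*π.
  So ∫_0^π (u')² dx = 18*π.
||u||_{H^1}^2 = (2*π) + (18*π) = 20*π.


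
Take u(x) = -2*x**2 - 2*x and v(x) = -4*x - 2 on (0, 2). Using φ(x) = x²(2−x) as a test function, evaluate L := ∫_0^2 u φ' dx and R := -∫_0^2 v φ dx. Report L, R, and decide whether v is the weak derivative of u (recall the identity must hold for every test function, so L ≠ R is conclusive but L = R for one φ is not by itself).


LHS = 136/15, RHS = 136/15. Yes, v = u' weakly.

u(x) = -2*x**2 - 2*x, classical derivative u'(x) = -4*x - 2.
φ(x) = x²(2−x), so φ'(x) = x*(4 - 3*x).
Note φ(0) = φ(2) = 0, so the boundary term u·φ vanishes.
LHS = ∫_0^2 u(x) φ'(x) dx = ∫_0^2 (6*x^4 - 2*x^3 - 8*x^2) dx. Term by term:
  ∫_0^2 6*x^4 dx = 192/5;  ∫_0^2 -2*x^3 dx = -8;  ∫_0^2 -8*x^2 dx = -64/3.
Sum: 192/5 − 8 − 64/3 = 136/15.
So LHS = 136/15.
∫_0^2 v(x) φ(x) dx = ∫_0^2 (4*x^4 - 6*x^3 - 4*x^2) dx. Term by term:
  ∫_0^2 4*x^4 dx = 128/5;  ∫_0^2 -6*x^3 dx = -24;  ∫_0^2 -4*x^2 dx = -32/3.
Sum: 128/5 − 24 − 32/3 = -136/15.
So RHS = -∫_0^2 v(x) φ(x) dx = 136/15.
LHS = RHS, so the identity holds for this test φ.
Moreover u is smooth here and v(x) = u'(x) = -4*x - 2 pointwise, so the identity holds for every test function. Hence v is the weak derivative of u.


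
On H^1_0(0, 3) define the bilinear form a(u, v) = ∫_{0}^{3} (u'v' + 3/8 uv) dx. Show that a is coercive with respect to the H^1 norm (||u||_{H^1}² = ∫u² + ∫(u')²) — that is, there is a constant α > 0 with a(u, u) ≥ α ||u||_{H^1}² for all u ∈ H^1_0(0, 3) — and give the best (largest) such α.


α = (27/8 + π^2)/(9 + π^2)

Coercivity of a(·,·) on H^1_0(0, 3) means a(u, u) ≥ α ||u||_{H^1}² for every u ∈ H^1_0.
The interval has length L = 3, and Poincaré/coercivity depend only on L. Here a(u, u) = ∫(u')² + (3/8)·∫u².
Here 0 < c = 3/8 < 1. The condition a(u,u) ≥ α||u||_{H^1}² reads (1−α)∫(u')² ≥ (α−c)∫u². Any admissible α is ≤ 1 (rapidly oscillating u have ∫u²/∫(u')² → 0), and α = 1 would force 0 ≥ (1−c)∫u², impossible since c < 1; so 1−α > 0. By the sharp Poincaré inequality on H^1_0 of an interval of length L, ∫(u')² ≥ (π/L)²∫u² with equality for the first sine mode sin(π(x−x₀)/L) (x₀ the left endpoint), so the inequality holds for all u iff (1−α)(π/L)² ≥ α − c, i.e. α ≤ ((π/L)² + c)/((π/L)² + 1) = (1 + c(L/π)²)/(1 + (L/π)²). With (π/L)² = π^2/9 and c = 3/8, the largest admissible constant is α = ((π/L)² + c)/((π/L)² + 1).
Simplifying, α = (27/8 + π^2)/(9 + π^2).
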